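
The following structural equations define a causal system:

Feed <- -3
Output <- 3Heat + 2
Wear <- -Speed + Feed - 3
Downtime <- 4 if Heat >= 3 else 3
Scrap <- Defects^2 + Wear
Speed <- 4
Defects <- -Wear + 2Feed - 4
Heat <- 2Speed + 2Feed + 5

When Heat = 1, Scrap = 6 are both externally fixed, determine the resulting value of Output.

Under do(Heat = 1, Scrap = 6), each intervened variable's structural equation is replaced by its fixed value.
Output = 3Heat + 2  [with Heat=1]  = 5

5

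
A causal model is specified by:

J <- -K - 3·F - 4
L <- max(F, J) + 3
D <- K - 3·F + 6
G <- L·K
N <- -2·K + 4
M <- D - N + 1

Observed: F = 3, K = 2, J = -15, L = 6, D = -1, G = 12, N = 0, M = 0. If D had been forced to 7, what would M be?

8

do(D=7) replaces the equation D <- K - 3·F + 6 with the constant D = 7.
N = -2·K + 4  [with K=2]  = 0
M = D - N + 1  [with D=7, N=0]  = 8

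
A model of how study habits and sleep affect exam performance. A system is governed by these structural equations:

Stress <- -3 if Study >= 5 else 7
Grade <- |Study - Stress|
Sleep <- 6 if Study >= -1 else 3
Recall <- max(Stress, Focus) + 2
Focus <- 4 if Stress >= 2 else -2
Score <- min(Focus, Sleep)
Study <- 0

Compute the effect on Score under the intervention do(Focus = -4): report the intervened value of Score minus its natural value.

-8

Intervening sets Focus = -4 and removes its equation (Focus <- 4 if Stress >= 2 else -2).
Sleep = 6 if Study >= -1 else 3  [with Study=0]  = 6
Score = min(Focus, Sleep)  [with Focus=-4, Sleep=6]  = -4
Without intervention: Sleep = 6 if Study >= -1 else 3  [with Study=0]  = 6; Stress = -3 if Study >= 5 else 7  [with Study=0]  = 7; Focus = 4 if Stress >= 2 else -2  [with Stress=7]  = 4; Score = min(Focus, Sleep)  [with Focus=4, Sleep=6]  = 4.
Change = -4 − 4 = -8.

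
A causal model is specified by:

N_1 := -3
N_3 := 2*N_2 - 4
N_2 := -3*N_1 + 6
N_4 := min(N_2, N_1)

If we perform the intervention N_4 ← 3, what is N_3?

26

Under do(N_4=3), the mechanism N_4 := min(N_2, N_1) is discarded; N_4 is fixed at 3.
Since N_3 is not a descendant of the intervened variable, it is unaffected.
N_2 = -3*N_1 + 6  [with N_1=-3]  = 15
N_3 = 2*N_2 - 4  [with N_2=15]  = 26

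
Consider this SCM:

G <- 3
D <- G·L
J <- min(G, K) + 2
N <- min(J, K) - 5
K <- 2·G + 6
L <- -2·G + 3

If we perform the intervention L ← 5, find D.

The intervention breaks the incoming arrows to L: L <- -2·G + 3 no longer applies, and L = 5.
D = G·L  [with G=3, L=5]  = 15

15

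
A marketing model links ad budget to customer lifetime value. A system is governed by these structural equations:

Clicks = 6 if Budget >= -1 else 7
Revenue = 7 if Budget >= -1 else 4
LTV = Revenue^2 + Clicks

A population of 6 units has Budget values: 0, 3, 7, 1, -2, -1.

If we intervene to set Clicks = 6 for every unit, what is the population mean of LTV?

Every unit gets Clicks=6 under the intervention. LTV values become 55, 55, 55, 55, 22, 55; E[LTV|do(Clicks=6)] = 49.5.

49.5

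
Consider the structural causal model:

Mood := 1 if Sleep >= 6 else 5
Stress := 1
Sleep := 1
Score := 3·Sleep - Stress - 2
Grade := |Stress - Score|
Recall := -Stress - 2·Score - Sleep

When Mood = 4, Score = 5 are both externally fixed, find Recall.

-12

The joint intervention fixes Mood = 4, Score = 5, removing each variable's own equation.
Recall = -Stress - 2·Score - Sleep  [with Stress=1, Score=5, Sleep=1]  = -12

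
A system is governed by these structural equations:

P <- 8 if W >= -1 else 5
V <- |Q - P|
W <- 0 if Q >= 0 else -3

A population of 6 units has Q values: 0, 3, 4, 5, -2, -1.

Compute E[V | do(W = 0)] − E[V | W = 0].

1.5

Every unit gets W=0 under the intervention. V values become 8, 5, 4, 3, 10, 9; E[V|do(W=0)] = 6.5.
Observing W=0 restricts to units where W's equation naturally yields 0: Q ∈ {0, 3, 4, 5}. In that subpopulation V = 8, 5, 4, 3, mean 5.
Difference = 6.5 − 5 = 1.5.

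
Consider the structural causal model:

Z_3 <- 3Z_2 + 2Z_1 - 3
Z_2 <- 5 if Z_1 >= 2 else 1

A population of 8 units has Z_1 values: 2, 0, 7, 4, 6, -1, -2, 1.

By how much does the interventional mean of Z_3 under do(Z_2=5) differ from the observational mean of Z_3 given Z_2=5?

Every unit gets Z_2=5 under the intervention. Z_3 values become 16, 12, 26, 20, 24, 10, 8, 14; E[Z_3|do(Z_2=5)] = 16.25.
Conditioning on Z_2=5 selects the 4 unit(s) with Z_1 ∈ {2, 7, 4, 6}. Their Z_3 values: 16, 26, 20, 24. Mean = 21.5.
Difference = 16.25 − 21.5 = -5.25.

-5.25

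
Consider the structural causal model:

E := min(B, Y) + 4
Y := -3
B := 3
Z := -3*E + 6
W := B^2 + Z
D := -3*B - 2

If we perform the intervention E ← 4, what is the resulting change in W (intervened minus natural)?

The intervention breaks the incoming arrows to E: E := min(B, Y) + 4 no longer applies, and E = 4.
Z = -3*E + 6  [with E=4]  = -6
W = B^2 + Z  [with B=3, Z=-6]  = 3
Without intervention: E = min(B, Y) + 4  [with B=3, Y=-3]  = 1; Z = -3*E + 6  [with E=1]  = 3; W = B^2 + Z  [with B=3, Z=3]  = 12.
Change = 3 − 12 = -9.

-9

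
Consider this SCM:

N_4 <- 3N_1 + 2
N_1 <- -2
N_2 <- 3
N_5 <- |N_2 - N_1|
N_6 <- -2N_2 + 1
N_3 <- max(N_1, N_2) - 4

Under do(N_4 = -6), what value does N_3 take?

Under do(N_4=-6), the mechanism N_4 <- 3N_1 + 2 is discarded; N_4 is fixed at -6.
Since N_3 is not a descendant of the intervened variable, it is unaffected.
N_3 = max(N_1, N_2) - 4  [with N_1=-2, N_2=3]  = -1

-1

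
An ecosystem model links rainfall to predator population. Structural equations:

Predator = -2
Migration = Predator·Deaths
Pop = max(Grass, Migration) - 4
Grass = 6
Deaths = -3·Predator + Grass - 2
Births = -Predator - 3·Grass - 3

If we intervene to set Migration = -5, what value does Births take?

do(Migration=-5) replaces the equation Migration = Predator·Deaths with the constant Migration = -5.
Births is not downstream of the intervention, so its value is determined by the original equations.
Births = -Predator - 3·Grass - 3  [with Predator=-2, Grass=6]  = -19

-19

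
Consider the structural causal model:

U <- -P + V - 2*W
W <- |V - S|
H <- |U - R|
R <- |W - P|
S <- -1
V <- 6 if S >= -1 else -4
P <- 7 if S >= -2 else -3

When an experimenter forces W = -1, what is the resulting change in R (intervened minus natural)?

8

do(W=-1) replaces the equation W <- |V - S| with the constant W = -1.
P = 7 if S >= -2 else -3  [with S=-1]  = 7
R = |W - P|  [with W=-1, P=7]  = 8
Without intervention: V = 6 if S >= -1 else -4  [with S=-1]  = 6; W = |V - S|  [with V=6, S=-1]  = 7; P = 7 if S >= -2 else -3  [with S=-1]  = 7; R = |W - P|  [with W=7, P=7]  = 0.
Change = 8 − 0 = 8.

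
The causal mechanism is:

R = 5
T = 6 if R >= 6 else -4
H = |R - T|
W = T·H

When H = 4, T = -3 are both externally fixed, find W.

The joint intervention fixes H = 4, T = -3, removing each variable's own equation.
W = T·H  [with T=-3, H=4]  = -12

-12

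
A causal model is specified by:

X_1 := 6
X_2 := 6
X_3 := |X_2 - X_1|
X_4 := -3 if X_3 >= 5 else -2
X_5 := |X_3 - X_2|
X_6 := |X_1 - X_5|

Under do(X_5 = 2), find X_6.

4

The intervention breaks the incoming arrows to X_5: X_5 := |X_3 - X_2| no longer applies, and X_5 = 2.
X_6 = |X_1 - X_5|  [with X_1=6, X_5=2]  = 4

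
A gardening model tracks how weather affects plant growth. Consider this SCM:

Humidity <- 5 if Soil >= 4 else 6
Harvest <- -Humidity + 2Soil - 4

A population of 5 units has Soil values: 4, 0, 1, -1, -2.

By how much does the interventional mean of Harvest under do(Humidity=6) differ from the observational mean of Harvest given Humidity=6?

1.8

Every unit gets Humidity=6 under the intervention. Harvest values become -2, -10, -8, -12, -14; E[Harvest|do(Humidity=6)] = -9.2.
Observing Humidity=6 restricts to units where Humidity's equation naturally yields 6: Soil ∈ {0, 1, -1, -2}. In that subpopulation Harvest = -10, -8, -12, -14, mean -11.
Difference = -9.2 − (-11) = 1.8.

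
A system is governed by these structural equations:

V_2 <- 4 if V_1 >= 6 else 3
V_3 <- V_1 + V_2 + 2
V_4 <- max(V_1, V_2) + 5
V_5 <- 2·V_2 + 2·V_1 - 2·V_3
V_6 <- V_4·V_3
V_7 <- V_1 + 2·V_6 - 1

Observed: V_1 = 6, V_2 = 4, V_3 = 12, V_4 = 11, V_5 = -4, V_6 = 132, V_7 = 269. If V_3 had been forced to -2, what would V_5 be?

do(V_3=-2) replaces the equation V_3 <- V_1 + V_2 + 2 with the constant V_3 = -2.
V_2 = 4 if V_1 >= 6 else 3  [with V_1=6]  = 4
V_5 = 2·V_2 + 2·V_1 - 2·V_3  [with V_2=4, V_1=6, V_3=-2]  = 24

24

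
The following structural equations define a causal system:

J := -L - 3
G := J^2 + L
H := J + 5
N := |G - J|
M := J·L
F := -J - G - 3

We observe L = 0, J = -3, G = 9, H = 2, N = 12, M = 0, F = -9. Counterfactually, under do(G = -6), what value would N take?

3

do(G=-6) replaces the equation G := J^2 + L with the constant G = -6.
J = -L - 3  [with L=0]  = -3
N = |G - J|  [with G=-6, J=-3]  = 3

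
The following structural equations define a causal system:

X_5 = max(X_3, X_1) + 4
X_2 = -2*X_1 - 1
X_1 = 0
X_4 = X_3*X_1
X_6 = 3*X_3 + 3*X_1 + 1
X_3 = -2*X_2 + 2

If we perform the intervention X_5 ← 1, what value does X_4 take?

0

The intervention breaks the incoming arrows to X_5: X_5 = max(X_3, X_1) + 4 no longer applies, and X_5 = 1.
Since X_4 is not a descendant of the intervened variable, it is unaffected.
X_2 = -2*X_1 - 1  [with X_1=0]  = -1
X_3 = -2*X_2 + 2  [with X_2=-1]  = 4
X_4 = X_3*X_1  [with X_3=4, X_1=0]  = 0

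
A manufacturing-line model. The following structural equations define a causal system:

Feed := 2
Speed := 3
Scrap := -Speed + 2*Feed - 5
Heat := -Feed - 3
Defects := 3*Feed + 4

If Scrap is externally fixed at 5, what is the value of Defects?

The intervention breaks the incoming arrows to Scrap: Scrap := -Speed + 2*Feed - 5 no longer applies, and Scrap = 5.
Since Defects is not a descendant of the intervened variable, it is unaffected.
Defects = 3*Feed + 4  [with Feed=2]  = 10

10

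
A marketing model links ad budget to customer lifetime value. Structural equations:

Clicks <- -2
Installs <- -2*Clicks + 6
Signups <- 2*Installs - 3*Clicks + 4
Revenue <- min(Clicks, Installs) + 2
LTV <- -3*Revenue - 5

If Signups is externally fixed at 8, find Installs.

Under do(Signups=8), the mechanism Signups <- 2*Installs - 3*Clicks + 4 is discarded; Signups is fixed at 8.
Since Installs is not a descendant of the intervened variable, it is unaffected.
Installs = -2*Clicks + 6  [with Clicks=-2]  = 10

10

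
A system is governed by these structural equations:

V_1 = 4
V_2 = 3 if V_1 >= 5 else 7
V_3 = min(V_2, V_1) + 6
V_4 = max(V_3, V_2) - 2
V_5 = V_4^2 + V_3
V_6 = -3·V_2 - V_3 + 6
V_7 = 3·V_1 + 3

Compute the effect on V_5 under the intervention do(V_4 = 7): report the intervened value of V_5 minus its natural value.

Intervening sets V_4 = 7 and removes its equation (V_4 = max(V_3, V_2) - 2).
V_2 = 3 if V_1 >= 5 else 7  [with V_1=4]  = 7
V_3 = min(V_2, V_1) + 6  [with V_2=7, V_1=4]  = 10
V_5 = V_4^2 + V_3  [with V_4=7, V_3=10]  = 59
Without intervention: V_2 = 3 if V_1 >= 5 else 7  [with V_1=4]  = 7; V_3 = min(V_2, V_1) + 6  [with V_2=7, V_1=4]  = 10; V_4 = max(V_3, V_2) - 2  [with V_3=10, V_2=7]  = 8; V_5 = V_4^2 + V_3  [with V_4=8, V_3=10]  = 74.
Change = 59 − 74 = -15.

-15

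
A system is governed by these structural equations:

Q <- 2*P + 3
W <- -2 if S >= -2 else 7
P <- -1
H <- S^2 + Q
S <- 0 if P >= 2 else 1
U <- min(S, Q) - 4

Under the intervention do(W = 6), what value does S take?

1

do(W=6) replaces the equation W <- -2 if S >= -2 else 7 with the constant W = 6.
S is not downstream of the intervention, so its value is determined by the original equations.
S = 0 if P >= 2 else 1  [with P=-1]  = 1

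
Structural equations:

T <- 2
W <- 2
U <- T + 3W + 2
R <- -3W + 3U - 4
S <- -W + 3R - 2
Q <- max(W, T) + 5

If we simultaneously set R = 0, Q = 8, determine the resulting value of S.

-4

Setting R = 0, Q = 8 by intervention discards those variables' equations.
S = -W + 3R - 2  [with W=2, R=0]  = -4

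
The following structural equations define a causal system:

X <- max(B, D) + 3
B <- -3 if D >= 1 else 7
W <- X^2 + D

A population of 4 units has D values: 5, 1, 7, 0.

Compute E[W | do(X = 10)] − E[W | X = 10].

Under do(X=10), X's equation is replaced by X=10 for every unit. Per-unit W: 105, 101, 107, 100. Mean = 103.25.
E[W|X=10] averages over only the 2 units with X=10 (D = 7, 0): W = 107, 100, mean 103.5.
Difference = 103.25 − 103.5 = -0.25.

-0.25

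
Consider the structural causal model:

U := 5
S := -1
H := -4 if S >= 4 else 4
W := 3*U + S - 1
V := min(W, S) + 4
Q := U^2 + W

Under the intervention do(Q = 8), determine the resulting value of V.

do(Q=8) replaces the equation Q := U^2 + W with the constant Q = 8.
Since V is not a descendant of the intervened variable, it is unaffected.
W = 3*U + S - 1  [with U=5, S=-1]  = 13
V = min(W, S) + 4  [with W=13, S=-1]  = 3

3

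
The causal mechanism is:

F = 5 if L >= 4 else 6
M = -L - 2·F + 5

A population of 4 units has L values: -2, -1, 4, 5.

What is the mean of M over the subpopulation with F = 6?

-5.5

Observing F=6 restricts to units where F's equation naturally yields 6: L ∈ {-2, -1}. In that subpopulation M = -5, -6, mean -5.5.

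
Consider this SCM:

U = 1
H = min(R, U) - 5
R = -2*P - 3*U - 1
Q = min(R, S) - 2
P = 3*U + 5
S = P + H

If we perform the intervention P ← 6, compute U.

1

Under do(P=6), the mechanism P = 3*U + 5 is discarded; P is fixed at 6.
U is not downstream of the intervention, so its value is determined by the original equations.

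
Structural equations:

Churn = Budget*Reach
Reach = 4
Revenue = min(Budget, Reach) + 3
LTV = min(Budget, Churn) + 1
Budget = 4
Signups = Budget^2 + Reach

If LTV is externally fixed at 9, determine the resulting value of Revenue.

do(LTV=9) replaces the equation LTV = min(Budget, Churn) + 1 with the constant LTV = 9.
Since Revenue is not a descendant of the intervened variable, it is unaffected.
Revenue = min(Budget, Reach) + 3  [with Budget=4, Reach=4]  = 7

7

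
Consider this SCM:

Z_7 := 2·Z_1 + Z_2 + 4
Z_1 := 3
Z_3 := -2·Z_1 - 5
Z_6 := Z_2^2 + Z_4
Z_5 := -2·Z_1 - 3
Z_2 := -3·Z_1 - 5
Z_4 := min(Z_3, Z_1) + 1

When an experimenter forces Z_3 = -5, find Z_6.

The intervention breaks the incoming arrows to Z_3: Z_3 := -2·Z_1 - 5 no longer applies, and Z_3 = -5.
Z_2 = -3·Z_1 - 5  [with Z_1=3]  = -14
Z_4 = min(Z_3, Z_1) + 1  [with Z_3=-5, Z_1=3]  = -4
Z_6 = Z_2^2 + Z_4  [with Z_2=-14, Z_4=-4]  = 192

192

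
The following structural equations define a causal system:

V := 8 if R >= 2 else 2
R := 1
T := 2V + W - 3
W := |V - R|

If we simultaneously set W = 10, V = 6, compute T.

19

The joint intervention fixes W = 10, V = 6, removing each variable's own equation.
T = 2V + W - 3  [with V=6, W=10]  = 19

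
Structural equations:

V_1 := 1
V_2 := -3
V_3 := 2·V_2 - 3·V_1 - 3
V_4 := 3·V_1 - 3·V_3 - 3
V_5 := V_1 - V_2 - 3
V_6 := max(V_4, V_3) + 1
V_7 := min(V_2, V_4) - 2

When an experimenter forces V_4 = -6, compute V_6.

Under do(V_4=-6), the mechanism V_4 := 3·V_1 - 3·V_3 - 3 is discarded; V_4 is fixed at -6.
V_3 = 2·V_2 - 3·V_1 - 3  [with V_2=-3, V_1=1]  = -12
V_6 = max(V_4, V_3) + 1  [with V_4=-6, V_3=-12]  = -5

-5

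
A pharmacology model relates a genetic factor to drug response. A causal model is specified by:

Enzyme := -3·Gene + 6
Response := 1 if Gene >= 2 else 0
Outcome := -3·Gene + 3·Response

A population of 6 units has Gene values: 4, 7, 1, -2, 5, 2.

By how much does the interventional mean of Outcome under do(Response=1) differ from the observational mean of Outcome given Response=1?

do(Response=1) breaks Response's dependence on Gene. With Response=1 fixed, Outcome across the units is -9, -18, 0, 9, -12, -3, mean -5.5.
E[Outcome|Response=1] averages over only the 4 units with Response=1 (Gene = 4, 7, 5, 2): Outcome = -9, -18, -12, -3, mean -10.5.
Difference = -5.5 − (-10.5) = 5.

5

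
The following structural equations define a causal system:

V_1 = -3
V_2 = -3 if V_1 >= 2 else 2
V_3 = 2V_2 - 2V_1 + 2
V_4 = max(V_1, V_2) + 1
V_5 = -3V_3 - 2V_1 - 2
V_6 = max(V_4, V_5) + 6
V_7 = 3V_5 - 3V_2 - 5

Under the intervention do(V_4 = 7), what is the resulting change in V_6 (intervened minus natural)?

4

Under do(V_4=7), the mechanism V_4 = max(V_1, V_2) + 1 is discarded; V_4 is fixed at 7.
V_2 = -3 if V_1 >= 2 else 2  [with V_1=-3]  = 2
V_3 = 2V_2 - 2V_1 + 2  [with V_2=2, V_1=-3]  = 12
V_5 = -3V_3 - 2V_1 - 2  [with V_3=12, V_1=-3]  = -32
V_6 = max(V_4, V_5) + 6  [with V_4=7, V_5=-32]  = 13
Without intervention: V_2 = -3 if V_1 >= 2 else 2  [with V_1=-3]  = 2; V_3 = 2V_2 - 2V_1 + 2  [with V_2=2, V_1=-3]  = 12; V_4 = max(V_1, V_2) + 1  [with V_1=-3, V_2=2]  = 3; V_5 = -3V_3 - 2V_1 - 2  [with V_3=12, V_1=-3]  = -32; V_6 = max(V_4, V_5) + 6  [with V_4=3, V_5=-32]  = 9.
Change = 13 − 9 = 4.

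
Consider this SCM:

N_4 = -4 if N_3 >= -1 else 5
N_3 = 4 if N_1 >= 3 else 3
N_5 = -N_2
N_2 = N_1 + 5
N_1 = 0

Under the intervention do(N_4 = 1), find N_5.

-5

Intervening sets N_4 = 1 and removes its equation (N_4 = -4 if N_3 >= -1 else 5).
No directed path runs from N_4 to N_5, so N_5 keeps its natural value.
N_2 = N_1 + 5  [with N_1=0]  = 5
N_5 = -N_2  [with N_2=5]  = -5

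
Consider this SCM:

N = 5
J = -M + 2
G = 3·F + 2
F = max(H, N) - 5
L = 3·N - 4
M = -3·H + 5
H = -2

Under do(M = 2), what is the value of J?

Intervening sets M = 2 and removes its equation (M = -3·H + 5).
J = -M + 2  [with M=2]  = 0

0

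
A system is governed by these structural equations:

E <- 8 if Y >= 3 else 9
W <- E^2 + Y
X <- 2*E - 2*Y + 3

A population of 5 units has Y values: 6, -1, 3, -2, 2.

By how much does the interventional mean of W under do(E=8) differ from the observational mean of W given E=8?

-2.9

do(E=8) breaks E's dependence on Y. With E=8 fixed, W across the units is 70, 63, 67, 62, 66, mean 65.6.
E[W|E=8] averages over only the 2 units with E=8 (Y = 6, 3): W = 70, 67, mean 68.5.
Difference = 65.6 − 68.5 = -2.9.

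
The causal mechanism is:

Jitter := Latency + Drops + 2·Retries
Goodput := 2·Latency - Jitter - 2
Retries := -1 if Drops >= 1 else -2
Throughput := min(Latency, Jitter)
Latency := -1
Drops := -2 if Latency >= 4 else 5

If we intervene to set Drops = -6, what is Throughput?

do(Drops=-6) replaces the equation Drops := -2 if Latency >= 4 else 5 with the constant Drops = -6.
Retries = -1 if Drops >= 1 else -2  [with Drops=-6]  = -2
Jitter = Latency + Drops + 2·Retries  [with Latency=-1, Drops=-6, Retries=-2]  = -11
Throughput = min(Latency, Jitter)  [with Latency=-1, Jitter=-11]  = -11

-11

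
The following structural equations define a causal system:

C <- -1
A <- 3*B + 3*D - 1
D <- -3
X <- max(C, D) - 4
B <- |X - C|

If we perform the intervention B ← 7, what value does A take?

11

Intervening sets B = 7 and removes its equation (B <- |X - C|).
A = 3*B + 3*D - 1  [with B=7, D=-3]  = 11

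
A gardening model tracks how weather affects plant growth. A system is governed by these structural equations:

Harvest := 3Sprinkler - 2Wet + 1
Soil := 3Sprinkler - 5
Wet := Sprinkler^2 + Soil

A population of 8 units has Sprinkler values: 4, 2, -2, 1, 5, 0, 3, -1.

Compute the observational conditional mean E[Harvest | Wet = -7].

10.5

Conditioning on Wet=-7 selects the 2 unit(s) with Sprinkler ∈ {-2, -1}. Their Harvest values: 9, 12. Mean = 10.5.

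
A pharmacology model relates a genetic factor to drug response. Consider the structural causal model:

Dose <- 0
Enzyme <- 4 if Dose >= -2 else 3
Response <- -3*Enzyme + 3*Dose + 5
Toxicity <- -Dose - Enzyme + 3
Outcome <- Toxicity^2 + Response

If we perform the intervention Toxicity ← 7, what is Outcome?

Intervening sets Toxicity = 7 and removes its equation (Toxicity <- -Dose - Enzyme + 3).
Enzyme = 4 if Dose >= -2 else 3  [with Dose=0]  = 4
Response = -3*Enzyme + 3*Dose + 5  [with Enzyme=4, Dose=0]  = -7
Outcome = Toxicity^2 + Response  [with Toxicity=7, Response=-7]  = 42

42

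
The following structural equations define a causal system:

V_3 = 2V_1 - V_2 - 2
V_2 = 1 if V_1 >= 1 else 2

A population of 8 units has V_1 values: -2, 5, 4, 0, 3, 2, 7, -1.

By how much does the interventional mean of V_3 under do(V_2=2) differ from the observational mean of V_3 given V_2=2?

6.5

do(V_2=2) breaks V_2's dependence on V_1. With V_2=2 fixed, V_3 across the units is -8, 6, 4, -4, 2, 0, 10, -6, mean 0.5.
Observing V_2=2 restricts to units where V_2's equation naturally yields 2: V_1 ∈ {-2, 0, -1}. In that subpopulation V_3 = -8, -4, -6, mean -6.
Difference = 0.5 − (-6) = 6.5.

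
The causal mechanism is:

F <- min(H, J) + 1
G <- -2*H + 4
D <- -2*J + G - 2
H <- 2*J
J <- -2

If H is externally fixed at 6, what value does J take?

-2

Under do(H=6), the mechanism H <- 2*J is discarded; H is fixed at 6.
J is not downstream of the intervention, so its value is determined by the original equations.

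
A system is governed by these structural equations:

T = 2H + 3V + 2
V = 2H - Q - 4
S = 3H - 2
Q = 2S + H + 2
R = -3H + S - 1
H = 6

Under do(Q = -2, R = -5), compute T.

44

Setting Q = -2, R = -5 by intervention discards those variables' equations.
V = 2H - Q - 4  [with H=6, Q=-2]  = 10
T = 2H + 3V + 2  [with H=6, V=10]  = 44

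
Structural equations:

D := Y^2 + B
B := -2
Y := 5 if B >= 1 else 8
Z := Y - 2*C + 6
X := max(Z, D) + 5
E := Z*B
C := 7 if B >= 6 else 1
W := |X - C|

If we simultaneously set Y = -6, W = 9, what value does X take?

39

Setting Y = -6, W = 9 by intervention discards those variables' equations.
C = 7 if B >= 6 else 1  [with B=-2]  = 1
Z = Y - 2*C + 6  [with Y=-6, C=1]  = -2
D = Y^2 + B  [with Y=-6, B=-2]  = 34
X = max(Z, D) + 5  [with Z=-2, D=34]  = 39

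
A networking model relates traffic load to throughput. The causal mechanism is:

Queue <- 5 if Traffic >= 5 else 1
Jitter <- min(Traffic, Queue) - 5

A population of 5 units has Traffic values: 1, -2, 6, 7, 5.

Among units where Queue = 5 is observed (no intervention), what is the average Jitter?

0

E[Jitter|Queue=5] averages over only the 3 units with Queue=5 (Traffic = 6, 7, 5): Jitter = 0, 0, 0, mean 0.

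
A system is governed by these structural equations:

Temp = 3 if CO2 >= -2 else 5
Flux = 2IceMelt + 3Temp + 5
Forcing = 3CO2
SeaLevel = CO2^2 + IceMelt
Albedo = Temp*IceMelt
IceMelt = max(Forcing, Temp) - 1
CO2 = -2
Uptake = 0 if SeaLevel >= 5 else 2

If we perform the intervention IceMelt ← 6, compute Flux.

The intervention breaks the incoming arrows to IceMelt: IceMelt = max(Forcing, Temp) - 1 no longer applies, and IceMelt = 6.
Temp = 3 if CO2 >= -2 else 5  [with CO2=-2]  = 3
Flux = 2IceMelt + 3Temp + 5  [with IceMelt=6, Temp=3]  = 26

26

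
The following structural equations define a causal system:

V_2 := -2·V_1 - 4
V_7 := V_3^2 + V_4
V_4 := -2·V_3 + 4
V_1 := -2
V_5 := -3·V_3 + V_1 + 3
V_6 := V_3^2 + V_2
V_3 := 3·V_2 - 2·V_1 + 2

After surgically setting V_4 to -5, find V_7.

31

The intervention breaks the incoming arrows to V_4: V_4 := -2·V_3 + 4 no longer applies, and V_4 = -5.
V_2 = -2·V_1 - 4  [with V_1=-2]  = 0
V_3 = 3·V_2 - 2·V_1 + 2  [with V_2=0, V_1=-2]  = 6
V_7 = V_3^2 + V_4  [with V_3=6, V_4=-5]  = 31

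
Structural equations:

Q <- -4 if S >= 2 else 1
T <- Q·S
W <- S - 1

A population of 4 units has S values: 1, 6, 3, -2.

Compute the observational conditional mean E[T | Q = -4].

Conditioning on Q=-4 selects the 2 unit(s) with S ∈ {6, 3}. Their T values: -24, -12. Mean = -18.

-18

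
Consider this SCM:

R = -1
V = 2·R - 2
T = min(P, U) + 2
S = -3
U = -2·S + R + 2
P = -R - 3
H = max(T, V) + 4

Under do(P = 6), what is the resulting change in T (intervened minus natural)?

8

Under do(P=6), the mechanism P = -R - 3 is discarded; P is fixed at 6.
U = -2·S + R + 2  [with S=-3, R=-1]  = 7
T = min(P, U) + 2  [with P=6, U=7]  = 8
Without intervention: P = -R - 3  [with R=-1]  = -2; U = -2·S + R + 2  [with S=-3, R=-1]  = 7; T = min(P, U) + 2  [with P=-2, U=7]  = 0.
Change = 8 − 0 = 8.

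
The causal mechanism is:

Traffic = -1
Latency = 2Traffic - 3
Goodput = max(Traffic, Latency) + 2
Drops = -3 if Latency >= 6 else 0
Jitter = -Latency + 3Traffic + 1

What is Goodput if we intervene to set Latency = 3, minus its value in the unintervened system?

do(Latency=3) replaces the equation Latency = 2Traffic - 3 with the constant Latency = 3.
Goodput = max(Traffic, Latency) + 2  [with Traffic=-1, Latency=3]  = 5
Without intervention: Latency = 2Traffic - 3  [with Traffic=-1]  = -5; Goodput = max(Traffic, Latency) + 2  [with Traffic=-1, Latency=-5]  = 1.
Change = 5 − 1 = 4.

4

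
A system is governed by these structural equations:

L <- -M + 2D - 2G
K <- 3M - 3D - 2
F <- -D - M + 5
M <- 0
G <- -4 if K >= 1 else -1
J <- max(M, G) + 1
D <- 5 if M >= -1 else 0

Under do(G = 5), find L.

0

Intervening sets G = 5 and removes its equation (G <- -4 if K >= 1 else -1).
D = 5 if M >= -1 else 0  [with M=0]  = 5
L = -M + 2D - 2G  [with M=0, D=5, G=5]  = 0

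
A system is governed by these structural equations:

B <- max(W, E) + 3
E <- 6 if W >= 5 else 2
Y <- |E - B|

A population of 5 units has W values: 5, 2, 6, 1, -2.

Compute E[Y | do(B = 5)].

2.2

The intervention sets B=5 in all 5 units regardless of W. Recomputing Y per unit gives 1, 3, 1, 3, 3; average 2.2.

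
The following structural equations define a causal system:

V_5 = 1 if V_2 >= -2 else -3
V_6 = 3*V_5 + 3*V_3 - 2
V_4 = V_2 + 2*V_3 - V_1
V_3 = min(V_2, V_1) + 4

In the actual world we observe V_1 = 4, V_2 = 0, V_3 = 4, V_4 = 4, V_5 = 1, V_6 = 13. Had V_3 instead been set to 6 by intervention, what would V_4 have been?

8

The intervention breaks the incoming arrows to V_3: V_3 = min(V_2, V_1) + 4 no longer applies, and V_3 = 6.
V_4 = V_2 + 2*V_3 - V_1  [with V_2=0, V_3=6, V_1=4]  = 8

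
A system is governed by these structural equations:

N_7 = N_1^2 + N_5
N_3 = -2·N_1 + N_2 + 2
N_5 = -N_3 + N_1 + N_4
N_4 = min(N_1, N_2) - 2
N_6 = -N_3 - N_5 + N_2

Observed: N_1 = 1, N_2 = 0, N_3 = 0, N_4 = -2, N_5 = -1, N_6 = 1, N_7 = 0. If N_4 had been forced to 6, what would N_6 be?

Under do(N_4=6), the mechanism N_4 = min(N_1, N_2) - 2 is discarded; N_4 is fixed at 6.
N_3 = -2·N_1 + N_2 + 2  [with N_1=1, N_2=0]  = 0
N_5 = -N_3 + N_1 + N_4  [with N_3=0, N_1=1, N_4=6]  = 7
N_6 = -N_3 - N_5 + N_2  [with N_3=0, N_5=7, N_2=0]  = -7

-7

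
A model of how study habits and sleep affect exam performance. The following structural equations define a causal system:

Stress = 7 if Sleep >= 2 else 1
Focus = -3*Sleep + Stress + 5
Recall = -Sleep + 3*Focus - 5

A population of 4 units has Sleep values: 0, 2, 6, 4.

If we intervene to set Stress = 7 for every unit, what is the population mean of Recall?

The intervention sets Stress=7 in all 4 units regardless of Sleep. Recomputing Recall per unit gives 31, 11, -29, -9; average 1.

1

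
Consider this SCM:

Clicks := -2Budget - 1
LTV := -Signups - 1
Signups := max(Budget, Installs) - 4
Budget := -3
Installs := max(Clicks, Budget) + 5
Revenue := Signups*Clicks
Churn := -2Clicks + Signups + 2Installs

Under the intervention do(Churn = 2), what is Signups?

6

The intervention breaks the incoming arrows to Churn: Churn := -2Clicks + Signups + 2Installs no longer applies, and Churn = 2.
Since Signups is not a descendant of the intervened variable, it is unaffected.
Clicks = -2Budget - 1  [with Budget=-3]  = 5
Installs = max(Clicks, Budget) + 5  [with Clicks=5, Budget=-3]  = 10
Signups = max(Budget, Installs) - 4  [with Budget=-3, Installs=10]  = 6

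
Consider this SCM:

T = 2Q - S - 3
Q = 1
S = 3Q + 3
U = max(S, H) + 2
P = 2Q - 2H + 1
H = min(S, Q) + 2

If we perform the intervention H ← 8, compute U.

The intervention breaks the incoming arrows to H: H = min(S, Q) + 2 no longer applies, and H = 8.
S = 3Q + 3  [with Q=1]  = 6
U = max(S, H) + 2  [with S=6, H=8]  = 10

10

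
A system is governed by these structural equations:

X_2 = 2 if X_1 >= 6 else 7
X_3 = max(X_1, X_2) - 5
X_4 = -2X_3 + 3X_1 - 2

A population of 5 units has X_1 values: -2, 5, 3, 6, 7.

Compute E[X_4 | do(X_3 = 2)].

Under do(X_3=2), X_3's equation is replaced by X_3=2 for every unit. Per-unit X_4: -12, 9, 3, 12, 15. Mean = 5.4.

5.4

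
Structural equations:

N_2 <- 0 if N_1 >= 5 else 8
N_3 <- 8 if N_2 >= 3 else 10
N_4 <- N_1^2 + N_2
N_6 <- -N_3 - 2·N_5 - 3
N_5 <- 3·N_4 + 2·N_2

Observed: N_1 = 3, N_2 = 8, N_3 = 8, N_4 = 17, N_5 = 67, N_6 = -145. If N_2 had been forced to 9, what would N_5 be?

72

do(N_2=9) replaces the equation N_2 <- 0 if N_1 >= 5 else 8 with the constant N_2 = 9.
N_4 = N_1^2 + N_2  [with N_1=3, N_2=9]  = 18
N_5 = 3·N_4 + 2·N_2  [with N_4=18, N_2=9]  = 72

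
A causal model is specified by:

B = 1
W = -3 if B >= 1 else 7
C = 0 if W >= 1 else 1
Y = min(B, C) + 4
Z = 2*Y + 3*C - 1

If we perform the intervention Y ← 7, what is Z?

16

Intervening sets Y = 7 and removes its equation (Y = min(B, C) + 4).
W = -3 if B >= 1 else 7  [with B=1]  = -3
C = 0 if W >= 1 else 1  [with W=-3]  = 1
Z = 2*Y + 3*C - 1  [with Y=7, C=1]  = 16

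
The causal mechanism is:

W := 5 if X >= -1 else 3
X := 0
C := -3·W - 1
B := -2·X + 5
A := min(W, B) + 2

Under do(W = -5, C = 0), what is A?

The joint intervention fixes W = -5, C = 0, removing each variable's own equation.
B = -2·X + 5  [with X=0]  = 5
A = min(W, B) + 2  [with W=-5, B=5]  = -3

-3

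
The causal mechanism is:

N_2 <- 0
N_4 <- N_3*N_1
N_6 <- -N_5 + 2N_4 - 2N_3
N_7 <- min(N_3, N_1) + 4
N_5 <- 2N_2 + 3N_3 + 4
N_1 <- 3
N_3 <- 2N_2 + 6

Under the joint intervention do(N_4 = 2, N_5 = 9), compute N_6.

-17

The joint intervention fixes N_4 = 2, N_5 = 9, removing each variable's own equation.
N_3 = 2N_2 + 6  [with N_2=0]  = 6
N_6 = -N_5 + 2N_4 - 2N_3  [with N_5=9, N_4=2, N_3=6]  = -17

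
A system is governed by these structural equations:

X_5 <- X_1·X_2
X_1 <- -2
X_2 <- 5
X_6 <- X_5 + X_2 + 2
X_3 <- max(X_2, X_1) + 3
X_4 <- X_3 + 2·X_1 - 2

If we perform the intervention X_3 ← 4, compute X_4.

-2

The intervention breaks the incoming arrows to X_3: X_3 <- max(X_2, X_1) + 3 no longer applies, and X_3 = 4.
X_4 = X_3 + 2·X_1 - 2  [with X_3=4, X_1=-2]  = -2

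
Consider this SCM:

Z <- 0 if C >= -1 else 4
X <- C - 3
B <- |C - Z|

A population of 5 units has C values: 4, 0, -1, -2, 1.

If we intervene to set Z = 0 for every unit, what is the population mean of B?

Every unit gets Z=0 under the intervention. B values become 4, 0, 1, 2, 1; E[B|do(Z=0)] = 1.6.

1.6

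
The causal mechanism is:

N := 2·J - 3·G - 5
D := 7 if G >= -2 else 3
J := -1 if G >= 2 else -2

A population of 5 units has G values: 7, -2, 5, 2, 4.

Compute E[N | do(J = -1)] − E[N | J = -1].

Under do(J=-1), J's equation is replaced by J=-1 for every unit. Per-unit N: -28, -1, -22, -13, -19. Mean = -16.6.
Conditioning on J=-1 selects the 4 unit(s) with G ∈ {7, 5, 2, 4}. Their N values: -28, -22, -13, -19. Mean = -20.5.
Difference = -16.6 − (-20.5) = 3.9.

3.9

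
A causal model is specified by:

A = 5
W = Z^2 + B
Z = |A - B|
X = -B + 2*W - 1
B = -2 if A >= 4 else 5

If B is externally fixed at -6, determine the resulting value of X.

235

do(B=-6) replaces the equation B = -2 if A >= 4 else 5 with the constant B = -6.
Z = |A - B|  [with A=5, B=-6]  = 11
W = Z^2 + B  [with Z=11, B=-6]  = 115
X = -B + 2*W - 1  [with B=-6, W=115]  = 235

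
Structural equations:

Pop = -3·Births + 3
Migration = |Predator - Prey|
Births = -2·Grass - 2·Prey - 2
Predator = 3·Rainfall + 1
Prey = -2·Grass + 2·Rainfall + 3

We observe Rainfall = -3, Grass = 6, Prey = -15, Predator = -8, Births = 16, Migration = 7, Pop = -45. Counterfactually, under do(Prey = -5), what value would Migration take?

The intervention breaks the incoming arrows to Prey: Prey = -2·Grass + 2·Rainfall + 3 no longer applies, and Prey = -5.
Predator = 3·Rainfall + 1  [with Rainfall=-3]  = -8
Migration = |Predator - Prey|  [with Predator=-8, Prey=-5]  = 3

3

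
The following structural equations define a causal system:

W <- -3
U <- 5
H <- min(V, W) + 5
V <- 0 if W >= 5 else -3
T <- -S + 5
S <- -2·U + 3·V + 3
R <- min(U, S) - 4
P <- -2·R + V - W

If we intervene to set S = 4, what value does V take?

Under do(S=4), the mechanism S <- -2·U + 3·V + 3 is discarded; S is fixed at 4.
Since V is not a descendant of the intervened variable, it is unaffected.
V = 0 if W >= 5 else -3  [with W=-3]  = -3

-3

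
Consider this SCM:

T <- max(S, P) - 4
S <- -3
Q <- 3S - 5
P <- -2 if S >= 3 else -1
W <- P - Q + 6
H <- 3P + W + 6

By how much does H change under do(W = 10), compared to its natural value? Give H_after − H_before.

-9

The intervention breaks the incoming arrows to W: W <- P - Q + 6 no longer applies, and W = 10.
P = -2 if S >= 3 else -1  [with S=-3]  = -1
H = 3P + W + 6  [with P=-1, W=10]  = 13
Without intervention: P = -2 if S >= 3 else -1  [with S=-3]  = -1; Q = 3S - 5  [with S=-3]  = -14; W = P - Q + 6  [with P=-1, Q=-14]  = 19; H = 3P + W + 6  [with P=-1, W=19]  = 22.
Change = 13 − 22 = -9.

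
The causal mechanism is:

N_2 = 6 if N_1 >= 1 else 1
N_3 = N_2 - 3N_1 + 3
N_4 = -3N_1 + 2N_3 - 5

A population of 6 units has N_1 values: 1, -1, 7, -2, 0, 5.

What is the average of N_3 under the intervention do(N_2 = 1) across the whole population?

The intervention sets N_2=1 in all 6 units regardless of N_1. Recomputing N_3 per unit gives 1, 7, -17, 10, 4, -11; average -1.

-1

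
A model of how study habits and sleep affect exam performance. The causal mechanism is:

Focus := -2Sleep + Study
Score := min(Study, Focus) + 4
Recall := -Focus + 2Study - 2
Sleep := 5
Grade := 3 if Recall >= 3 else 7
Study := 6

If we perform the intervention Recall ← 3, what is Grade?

The intervention breaks the incoming arrows to Recall: Recall := -Focus + 2Study - 2 no longer applies, and Recall = 3.
Grade = 3 if Recall >= 3 else 7  [with Recall=3]  = 3

3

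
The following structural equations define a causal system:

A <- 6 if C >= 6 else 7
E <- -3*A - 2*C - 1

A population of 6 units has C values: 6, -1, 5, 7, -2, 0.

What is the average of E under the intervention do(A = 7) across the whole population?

-27

Under do(A=7), A's equation is replaced by A=7 for every unit. Per-unit E: -34, -20, -32, -36, -18, -22. Mean = -27.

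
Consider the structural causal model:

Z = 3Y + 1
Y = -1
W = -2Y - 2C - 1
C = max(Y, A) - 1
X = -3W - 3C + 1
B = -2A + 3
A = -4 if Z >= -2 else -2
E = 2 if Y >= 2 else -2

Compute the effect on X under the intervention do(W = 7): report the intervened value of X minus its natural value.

-6

do(W=7) replaces the equation W = -2Y - 2C - 1 with the constant W = 7.
Z = 3Y + 1  [with Y=-1]  = -2
A = -4 if Z >= -2 else -2  [with Z=-2]  = -4
C = max(Y, A) - 1  [with Y=-1, A=-4]  = -2
X = -3W - 3C + 1  [with W=7, C=-2]  = -14
Without intervention: Z = 3Y + 1  [with Y=-1]  = -2; A = -4 if Z >= -2 else -2  [with Z=-2]  = -4; C = max(Y, A) - 1  [with Y=-1, A=-4]  = -2; W = -2Y - 2C - 1  [with Y=-1, C=-2]  = 5; X = -3W - 3C + 1  [with W=5, C=-2]  = -8.
Change = -14 − (-8) = -6.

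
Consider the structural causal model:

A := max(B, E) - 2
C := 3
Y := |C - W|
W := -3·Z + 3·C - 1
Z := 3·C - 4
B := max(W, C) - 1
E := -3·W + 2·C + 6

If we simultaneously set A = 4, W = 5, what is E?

Under do(A = 4, W = 5), each intervened variable's structural equation is replaced by its fixed value.
E = -3·W + 2·C + 6  [with W=5, C=3]  = -3

-3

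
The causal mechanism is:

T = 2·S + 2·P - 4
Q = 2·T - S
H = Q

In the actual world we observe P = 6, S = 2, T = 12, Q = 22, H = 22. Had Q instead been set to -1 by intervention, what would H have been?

-1

Intervening sets Q = -1 and removes its equation (Q = 2·T - S).
H = Q  [with Q=-1]  = -1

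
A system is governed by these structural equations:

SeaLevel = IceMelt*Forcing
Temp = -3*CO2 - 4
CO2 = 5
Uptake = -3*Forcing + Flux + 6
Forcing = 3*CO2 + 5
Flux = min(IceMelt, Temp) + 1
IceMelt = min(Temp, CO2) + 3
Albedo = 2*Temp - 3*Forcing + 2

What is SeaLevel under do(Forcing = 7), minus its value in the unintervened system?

Under do(Forcing=7), the mechanism Forcing = 3*CO2 + 5 is discarded; Forcing is fixed at 7.
Temp = -3*CO2 - 4  [with CO2=5]  = -19
IceMelt = min(Temp, CO2) + 3  [with Temp=-19, CO2=5]  = -16
SeaLevel = IceMelt*Forcing  [with IceMelt=-16, Forcing=7]  = -112
Without intervention: Forcing = 3*CO2 + 5  [with CO2=5]  = 20; Temp = -3*CO2 - 4  [with CO2=5]  = -19; IceMelt = min(Temp, CO2) + 3  [with Temp=-19, CO2=5]  = -16; SeaLevel = IceMelt*Forcing  [with IceMelt=-16, Forcing=20]  = -320.
Change = -112 − (-320) = 208.

208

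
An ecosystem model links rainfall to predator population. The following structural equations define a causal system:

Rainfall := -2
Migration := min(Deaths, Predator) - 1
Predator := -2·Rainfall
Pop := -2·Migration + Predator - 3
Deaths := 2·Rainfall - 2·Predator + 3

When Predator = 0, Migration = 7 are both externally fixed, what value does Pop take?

Setting Predator = 0, Migration = 7 by intervention discards those variables' equations.
Pop = -2·Migration + Predator - 3  [with Migration=7, Predator=0]  = -17

-17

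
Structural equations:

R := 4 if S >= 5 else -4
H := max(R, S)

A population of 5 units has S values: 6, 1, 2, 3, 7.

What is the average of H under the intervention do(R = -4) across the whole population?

3.8

do(R=-4) breaks R's dependence on S. With R=-4 fixed, H across the units is 6, 1, 2, 3, 7, mean 3.8.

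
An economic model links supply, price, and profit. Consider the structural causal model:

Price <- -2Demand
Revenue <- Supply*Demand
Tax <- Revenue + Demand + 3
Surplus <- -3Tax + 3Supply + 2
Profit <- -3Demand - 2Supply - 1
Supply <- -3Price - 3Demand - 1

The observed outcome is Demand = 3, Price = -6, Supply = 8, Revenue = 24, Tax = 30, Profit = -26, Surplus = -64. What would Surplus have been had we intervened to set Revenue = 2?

The intervention breaks the incoming arrows to Revenue: Revenue <- Supply*Demand no longer applies, and Revenue = 2.
Price = -2Demand  [with Demand=3]  = -6
Supply = -3Price - 3Demand - 1  [with Price=-6, Demand=3]  = 8
Tax = Revenue + Demand + 3  [with Revenue=2, Demand=3]  = 8
Surplus = -3Tax + 3Supply + 2  [with Tax=8, Supply=8]  = 2

2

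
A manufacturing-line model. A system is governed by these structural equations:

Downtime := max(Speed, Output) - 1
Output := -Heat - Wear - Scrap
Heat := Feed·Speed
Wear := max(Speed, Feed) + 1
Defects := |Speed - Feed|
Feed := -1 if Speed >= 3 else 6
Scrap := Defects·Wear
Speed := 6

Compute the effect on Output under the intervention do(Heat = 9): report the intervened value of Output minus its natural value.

-15

The intervention breaks the incoming arrows to Heat: Heat := Feed·Speed no longer applies, and Heat = 9.
Feed = -1 if Speed >= 3 else 6  [with Speed=6]  = -1
Wear = max(Speed, Feed) + 1  [with Speed=6, Feed=-1]  = 7
Defects = |Speed - Feed|  [with Speed=6, Feed=-1]  = 7
Scrap = Defects·Wear  [with Defects=7, Wear=7]  = 49
Output = -Heat - Wear - Scrap  [with Heat=9, Wear=7, Scrap=49]  = -65
Without intervention: Feed = -1 if Speed >= 3 else 6  [with Speed=6]  = -1; Heat = Feed·Speed  [with Feed=-1, Speed=6]  = -6; Wear = max(Speed, Feed) + 1  [with Speed=6, Feed=-1]  = 7; Defects = |Speed - Feed|  [with Speed=6, Feed=-1]  = 7; Scrap = Defects·Wear  [with Defects=7, Wear=7]  = 49; Output = -Heat - Wear - Scrap  [with Heat=-6, Wear=7, Scrap=49]  = -50.
Change = -65 − (-50) = -15.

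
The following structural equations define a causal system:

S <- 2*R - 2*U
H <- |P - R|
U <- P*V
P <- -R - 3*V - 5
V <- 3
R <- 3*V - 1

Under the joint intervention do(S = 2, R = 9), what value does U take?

The joint intervention fixes S = 2, R = 9, removing each variable's own equation.
P = -R - 3*V - 5  [with R=9, V=3]  = -23
U = P*V  [with P=-23, V=3]  = -69

-69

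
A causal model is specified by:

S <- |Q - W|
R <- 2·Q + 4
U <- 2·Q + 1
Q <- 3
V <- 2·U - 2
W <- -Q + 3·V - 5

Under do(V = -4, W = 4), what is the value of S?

1

Setting V = -4, W = 4 by intervention discards those variables' equations.
S = |Q - W|  [with Q=3, W=4]  = 1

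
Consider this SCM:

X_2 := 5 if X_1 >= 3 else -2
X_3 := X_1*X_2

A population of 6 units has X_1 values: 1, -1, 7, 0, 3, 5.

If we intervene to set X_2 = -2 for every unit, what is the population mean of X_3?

do(X_2=-2) breaks X_2's dependence on X_1. With X_2=-2 fixed, X_3 across the units is -2, 2, -14, 0, -6, -10, mean -5.

-5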